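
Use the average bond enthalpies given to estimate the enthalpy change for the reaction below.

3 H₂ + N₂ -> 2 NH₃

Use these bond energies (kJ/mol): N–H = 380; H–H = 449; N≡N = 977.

ΔH ≈ +44 kJ

Bonds broken (reactants):
  H–H: 3 × 449 = 1347
  N≡N: 1 × 977 = 977
  Σ(broken) = 2324 kJ
Bonds formed (products):
  N–H: 6 × 380 = 2280
  Σ(formed) = 2280 kJ
ΔH = Σ(broken) − Σ(formed) = 2324 − 2280 = +44 kJ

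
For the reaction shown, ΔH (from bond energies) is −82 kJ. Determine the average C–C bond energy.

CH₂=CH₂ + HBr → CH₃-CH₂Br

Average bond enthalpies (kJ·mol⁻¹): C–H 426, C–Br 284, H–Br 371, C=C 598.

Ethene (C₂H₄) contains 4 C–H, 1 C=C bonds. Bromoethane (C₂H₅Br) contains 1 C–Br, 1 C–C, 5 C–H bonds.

Let D be the C–C bond energy.
Σ(broken) = 4×426 + 1×598 + 1×371 = 2673
Σ(formed) = 1×284 + 1×D + 5×426 = 2414 + D
ΔH = Σ(broken) − Σ(formed) = (2673) − (2414 + D) = +259 − D
Setting this equal to −82 kJ gives D = 341 kJ/mol.

D(C–C) ≈ 341 kJ/mol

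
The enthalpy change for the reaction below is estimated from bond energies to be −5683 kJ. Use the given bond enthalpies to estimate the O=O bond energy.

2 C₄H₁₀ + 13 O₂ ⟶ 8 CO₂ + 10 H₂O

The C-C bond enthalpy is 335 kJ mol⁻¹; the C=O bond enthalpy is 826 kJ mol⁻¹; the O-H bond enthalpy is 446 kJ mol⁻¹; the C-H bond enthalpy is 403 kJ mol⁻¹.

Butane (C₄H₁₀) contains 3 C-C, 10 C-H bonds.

D(O=O) ≈ 491 kJ/mol

Let D be the O=O bond energy.
Σ(broken) = 6×335 + 20×403 + 13×D = 10070 + 13D
Σ(formed) = 16×826 + 20×446 = 22136
ΔH = Σ(broken) − Σ(formed) = (10070 + 13D) − (22136) = −12066 + 13D
Setting this equal to −5683 kJ gives 13D = 6383, so D = 491 kJ/mol.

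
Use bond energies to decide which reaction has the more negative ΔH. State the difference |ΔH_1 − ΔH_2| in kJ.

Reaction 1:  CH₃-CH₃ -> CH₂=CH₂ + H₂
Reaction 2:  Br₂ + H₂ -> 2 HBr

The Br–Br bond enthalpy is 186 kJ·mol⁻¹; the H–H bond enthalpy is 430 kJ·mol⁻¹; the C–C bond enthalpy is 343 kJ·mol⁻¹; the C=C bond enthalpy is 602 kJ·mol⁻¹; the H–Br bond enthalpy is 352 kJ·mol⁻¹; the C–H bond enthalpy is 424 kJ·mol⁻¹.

Reaction 1:
  Bonds broken (reactants):
    C–C: 1 × 343 = 343
    C–H: 6 × 424 = 2544
    Σ(broken) = 2887 kJ
  Bonds formed (products):
    C–H: 4 × 424 = 1696
    C=C: 1 × 602 = 602
    H–H: 1 × 430 = 430
    Σ(formed) = 2728 kJ
  ΔH_1 = 2887 − 2728 = +159 kJ
Reaction 2:
  Bonds broken (reactants):
    Br–Br: 1 × 186 = 186
    H–H: 1 × 430 = 430
    Σ(broken) = 616 kJ
  Bonds formed (products):
    H–Br: 2 × 352 = 704
    Σ(formed) = 704 kJ
  ΔH_2 = 616 − 704 = −88 kJ
ΔH_1 − ΔH_2 = +247 kJ, so reaction 2 has the more negative ΔH; |ΔH_1 − ΔH_2| = 247 kJ.

Reaction 2, by 247 kJ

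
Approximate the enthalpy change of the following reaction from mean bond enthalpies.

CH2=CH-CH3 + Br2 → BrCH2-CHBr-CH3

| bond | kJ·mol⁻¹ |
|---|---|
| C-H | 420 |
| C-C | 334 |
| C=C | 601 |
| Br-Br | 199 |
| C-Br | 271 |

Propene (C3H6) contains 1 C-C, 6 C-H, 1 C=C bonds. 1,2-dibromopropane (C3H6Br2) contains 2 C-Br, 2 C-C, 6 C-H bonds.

ΔH ≈ −76 kJ

Bonds broken (reactants):
  Br-Br: 1 × 199 = 199
  C-C: 1 × 334 = 334
  C-H: 6 × 420 = 2520
  C=C: 1 × 601 = 601
  Σ(broken) = 3654 kJ
Bonds formed (products):
  C-Br: 2 × 271 = 542
  C-C: 2 × 334 = 668
  C-H: 6 × 420 = 2520
  Σ(formed) = 3730 kJ
ΔH = Σ(broken) − Σ(formed) = 3654 − 3730 = −76 kJ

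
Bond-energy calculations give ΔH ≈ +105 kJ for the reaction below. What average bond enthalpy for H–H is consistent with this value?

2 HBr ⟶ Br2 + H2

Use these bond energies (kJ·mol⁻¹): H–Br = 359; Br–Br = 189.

D(H–H) ≈ 424 kJ/mol

Let D be the H–H bond energy.
Σ(broken) = 2×359 = 718
Σ(formed) = 1×189 + 1×D = 189 + D
ΔH = Σ(broken) − Σ(formed) = (718) − (189 + D) = +529 − D
Setting this equal to +105 kJ gives D = 424 kJ/mol.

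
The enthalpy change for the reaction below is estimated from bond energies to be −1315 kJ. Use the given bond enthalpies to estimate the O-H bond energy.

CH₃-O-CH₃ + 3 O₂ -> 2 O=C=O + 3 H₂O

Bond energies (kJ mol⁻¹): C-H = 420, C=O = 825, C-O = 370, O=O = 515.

D(O-H) ≈ 470 kJ/mol

Let D be the O-H bond energy.
Σ(broken) = 6×420 + 2×370 + 3×515 = 4805
Σ(formed) = 4×825 + 6×D = 3300 + 6D
ΔH = Σ(broken) − Σ(formed) = (4805) − (3300 + 6D) = +1505 − 6D
Setting this equal to −1315 kJ gives 6D = 2820, so D = 470 kJ/mol.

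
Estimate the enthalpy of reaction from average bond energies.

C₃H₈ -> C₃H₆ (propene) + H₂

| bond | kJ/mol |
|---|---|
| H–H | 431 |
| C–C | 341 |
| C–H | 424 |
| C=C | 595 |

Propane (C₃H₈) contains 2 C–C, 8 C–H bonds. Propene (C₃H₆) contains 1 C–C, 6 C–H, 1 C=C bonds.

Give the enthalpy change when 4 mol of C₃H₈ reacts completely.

ΔH = +652 kJ

Bonds broken (reactants):
  C–C: 2 × 341 = 682
  C–H: 8 × 424 = 3392
  Σ(broken) = 4074 kJ
Bonds formed (products):
  C–C: 1 × 341 = 341
  C–H: 6 × 424 = 2544
  C=C: 1 × 595 = 595
  H–H: 1 × 431 = 431
  Σ(formed) = 3911 kJ
ΔH = Σ(broken) − Σ(formed) = 4074 − 3911 = +163 kJ
For 4× the reaction as written: 4 × (+163) = +652 kJ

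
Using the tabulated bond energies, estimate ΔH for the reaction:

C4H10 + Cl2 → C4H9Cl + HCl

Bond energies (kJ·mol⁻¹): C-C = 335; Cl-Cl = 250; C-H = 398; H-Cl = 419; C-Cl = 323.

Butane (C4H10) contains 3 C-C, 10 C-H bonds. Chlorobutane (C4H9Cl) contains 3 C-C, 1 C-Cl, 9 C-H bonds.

ΔH ≈ −94 kJ

Bonds broken (reactants):
  C-C: 3 × 335 = 1005
  C-H: 10 × 398 = 3980
  Cl-Cl: 1 × 250 = 250
  Σ(broken) = 5235 kJ
Bonds formed (products):
  C-C: 3 × 335 = 1005
  C-Cl: 1 × 323 = 323
  C-H: 9 × 398 = 3582
  H-Cl: 1 × 419 = 419
  Σ(formed) = 5329 kJ
ΔH = Σ(broken) − Σ(formed) = 5235 − 5329 = −94 kJ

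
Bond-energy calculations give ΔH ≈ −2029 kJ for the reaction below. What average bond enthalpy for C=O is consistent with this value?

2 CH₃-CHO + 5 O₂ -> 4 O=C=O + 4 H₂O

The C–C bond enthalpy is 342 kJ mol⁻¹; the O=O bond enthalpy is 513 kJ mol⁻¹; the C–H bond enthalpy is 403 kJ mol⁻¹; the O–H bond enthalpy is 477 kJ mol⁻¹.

Let D be the C=O bond energy.
Σ(broken) = 2×342 + 8×403 + 2×D + 5×513 = 6473 + 2D
Σ(formed) = 8×D + 8×477 = 3816 + 8D
ΔH = Σ(broken) − Σ(formed) = (6473 + 2D) − (3816 + 8D) = +2657 − 6D
Setting this equal to −2029 kJ gives 6D = 4686, so D = 781 kJ/mol.

D(C=O) ≈ 781 kJ/mol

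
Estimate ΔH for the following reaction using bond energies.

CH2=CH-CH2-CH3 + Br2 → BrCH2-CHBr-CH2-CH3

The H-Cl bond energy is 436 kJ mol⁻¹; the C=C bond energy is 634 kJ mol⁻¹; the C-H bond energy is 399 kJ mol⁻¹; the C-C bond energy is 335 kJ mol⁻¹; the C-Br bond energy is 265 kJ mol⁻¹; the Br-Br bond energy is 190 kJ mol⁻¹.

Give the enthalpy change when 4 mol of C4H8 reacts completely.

Bonds broken (reactants):
  Br-Br: 1 × 190 = 190
  C-C: 2 × 335 = 670
  C-H: 8 × 399 = 3192
  C=C: 1 × 634 = 634
  Σ(broken) = 4686 kJ
Bonds formed (products):
  C-Br: 2 × 265 = 530
  C-C: 3 × 335 = 1005
  C-H: 8 × 399 = 3192
  Σ(formed) = 4727 kJ
ΔH = Σ(broken) − Σ(formed) = 4686 − 4727 = −41 kJ
For 4× the reaction as written: 4 × (−41) = −164 kJ

ΔH = −164 kJ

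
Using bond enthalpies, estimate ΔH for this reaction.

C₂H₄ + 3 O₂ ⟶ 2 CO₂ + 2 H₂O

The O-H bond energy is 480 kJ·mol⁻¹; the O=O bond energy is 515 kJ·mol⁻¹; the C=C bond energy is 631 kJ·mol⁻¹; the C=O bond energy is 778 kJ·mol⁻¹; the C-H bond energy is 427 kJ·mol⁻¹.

ΔH ≈ −1148 kJ

Bonds broken (reactants):
  C-H: 4 × 427 = 1708
  C=C: 1 × 631 = 631
  O=O: 3 × 515 = 1545
  Σ(broken) = 3884 kJ
Bonds formed (products):
  C=O: 4 × 778 = 3112
  O-H: 4 × 480 = 1920
  Σ(formed) = 5032 kJ
ΔH = Σ(broken) − Σ(formed) = 3884 − 5032 = −1148 kJ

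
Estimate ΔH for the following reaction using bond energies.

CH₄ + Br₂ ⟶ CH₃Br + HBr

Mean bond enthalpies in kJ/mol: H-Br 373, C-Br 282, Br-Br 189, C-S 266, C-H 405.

Bonds broken (reactants):
  Br-Br: 1 × 189 = 189
  C-H: 4 × 405 = 1620
  Σ(broken) = 1809 kJ
Bonds formed (products):
  C-Br: 1 × 282 = 282
  C-H: 3 × 405 = 1215
  H-Br: 1 × 373 = 373
  Σ(formed) = 1870 kJ
ΔH = Σ(broken) − Σ(formed) = 1809 − 1870 = −61 kJ

ΔH ≈ −61 kJ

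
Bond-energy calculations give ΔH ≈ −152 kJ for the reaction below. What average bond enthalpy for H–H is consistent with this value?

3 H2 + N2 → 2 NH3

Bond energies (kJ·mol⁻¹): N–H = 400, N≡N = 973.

Let D be the H–H bond energy.
Σ(broken) = 3×D + 1×973 = 973 + 3D
Σ(formed) = 6×400 = 2400
ΔH = Σ(broken) − Σ(formed) = (973 + 3D) − (2400) = −1427 + 3D
Setting this equal to −152 kJ gives 3D = 1275, so D = 425 kJ/mol.

D(H–H) ≈ 425 kJ/mol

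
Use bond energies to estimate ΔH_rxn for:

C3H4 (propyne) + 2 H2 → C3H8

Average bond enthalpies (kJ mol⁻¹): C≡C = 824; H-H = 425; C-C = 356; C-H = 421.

ΔH ≈ −366 kJ

Bonds broken (reactants):
  C≡C: 1 × 824 = 824
  C-C: 1 × 356 = 356
  C-H: 4 × 421 = 1684
  H-H: 2 × 425 = 850
  Σ(broken) = 3714 kJ
Bonds formed (products):
  C-C: 2 × 356 = 712
  C-H: 8 × 421 = 3368
  Σ(formed) = 4080 kJ
ΔH = Σ(broken) − Σ(formed) = 3714 − 4080 = −366 kJ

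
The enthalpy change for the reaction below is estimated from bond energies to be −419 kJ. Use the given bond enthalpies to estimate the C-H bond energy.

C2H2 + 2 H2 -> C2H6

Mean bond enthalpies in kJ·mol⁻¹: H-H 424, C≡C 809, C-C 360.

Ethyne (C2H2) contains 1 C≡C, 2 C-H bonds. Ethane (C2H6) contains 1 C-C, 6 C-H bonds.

D(C-H) ≈ 429 kJ/mol

Let D be the C-H bond energy.
Σ(broken) = 1×809 + 2×D + 2×424 = 1657 + 2D
Σ(formed) = 1×360 + 6×D = 360 + 6D
ΔH = Σ(broken) − Σ(formed) = (1657 + 2D) − (360 + 6D) = +1297 − 4D
Setting this equal to −419 kJ gives 4D = 1716, so D = 429 kJ/mol.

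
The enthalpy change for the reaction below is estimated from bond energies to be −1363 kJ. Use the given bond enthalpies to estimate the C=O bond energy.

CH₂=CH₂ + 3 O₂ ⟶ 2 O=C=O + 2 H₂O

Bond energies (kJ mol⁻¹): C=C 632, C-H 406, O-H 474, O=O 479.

D(C=O) ≈ 790 kJ/mol

Let D be the C=O bond energy.
Σ(broken) = 4×406 + 1×632 + 3×479 = 3693
Σ(formed) = 4×D + 4×474 = 1896 + 4D
ΔH = Σ(broken) − Σ(formed) = (3693) − (1896 + 4D) = +1797 − 4D
Setting this equal to −1363 kJ gives 4D = 3160, so D = 790 kJ/mol.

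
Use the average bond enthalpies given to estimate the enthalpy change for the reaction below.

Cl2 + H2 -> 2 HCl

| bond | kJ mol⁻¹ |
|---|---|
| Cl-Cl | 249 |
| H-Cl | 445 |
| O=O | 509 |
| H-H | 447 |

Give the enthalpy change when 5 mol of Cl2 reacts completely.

Bonds broken (reactants):
  Cl-Cl: 1 × 249 = 249
  H-H: 1 × 447 = 447
  Σ(broken) = 696 kJ
Bonds formed (products):
  H-Cl: 2 × 445 = 890
  Σ(formed) = 890 kJ
ΔH = Σ(broken) − Σ(formed) = 696 − 890 = −194 kJ
For 5× the reaction as written: 5 × (−194) = −970 kJ

ΔH = −970 kJ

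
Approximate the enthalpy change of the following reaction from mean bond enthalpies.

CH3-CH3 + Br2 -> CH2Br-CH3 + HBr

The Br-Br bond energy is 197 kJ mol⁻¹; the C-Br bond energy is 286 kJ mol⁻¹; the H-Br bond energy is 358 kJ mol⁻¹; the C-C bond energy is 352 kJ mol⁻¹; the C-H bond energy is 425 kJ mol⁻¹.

ΔH ≈ −22 kJ

Bonds broken (reactants):
  Br-Br: 1 × 197 = 197
  C-C: 1 × 352 = 352
  C-H: 6 × 425 = 2550
  Σ(broken) = 3099 kJ
Bonds formed (products):
  C-Br: 1 × 286 = 286
  C-C: 1 × 352 = 352
  C-H: 5 × 425 = 2125
  H-Br: 1 × 358 = 358
  Σ(formed) = 3121 kJ
ΔH = Σ(broken) − Σ(formed) = 3099 − 3121 = −22 kJ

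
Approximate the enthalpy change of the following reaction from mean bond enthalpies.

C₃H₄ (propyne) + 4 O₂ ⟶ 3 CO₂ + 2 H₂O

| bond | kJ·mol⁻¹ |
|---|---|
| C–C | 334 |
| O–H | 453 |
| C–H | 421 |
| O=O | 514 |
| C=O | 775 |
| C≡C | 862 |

Bonds broken (reactants):
  C≡C: 1 × 862 = 862
  C–C: 1 × 334 = 334
  C–H: 4 × 421 = 1684
  O=O: 4 × 514 = 2056
  Σ(broken) = 4936 kJ
Bonds formed (products):
  C=O: 6 × 775 = 4650
  O–H: 4 × 453 = 1812
  Σ(formed) = 6462 kJ
ΔH = Σ(broken) − Σ(formed) = 4936 − 6462 = −1526 kJ

ΔH ≈ −1526 kJ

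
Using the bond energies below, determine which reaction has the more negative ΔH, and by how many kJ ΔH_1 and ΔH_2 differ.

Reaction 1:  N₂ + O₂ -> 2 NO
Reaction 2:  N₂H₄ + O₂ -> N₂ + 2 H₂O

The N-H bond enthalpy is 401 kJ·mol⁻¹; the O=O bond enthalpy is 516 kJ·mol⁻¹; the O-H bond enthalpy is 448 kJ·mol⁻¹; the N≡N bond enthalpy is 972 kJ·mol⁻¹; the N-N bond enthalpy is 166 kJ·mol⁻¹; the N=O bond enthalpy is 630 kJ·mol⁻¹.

Reaction 2, by 706 kJ

Reaction 1:
  Bonds broken (reactants):
    N≡N: 1 × 972 = 972
    O=O: 1 × 516 = 516
    Σ(broken) = 1488 kJ
  Bonds formed (products):
    N=O: 2 × 630 = 1260
    Σ(formed) = 1260 kJ
  ΔH_1 = 1488 − 1260 = +228 kJ
Reaction 2:
  Bonds broken (reactants):
    N-H: 4 × 401 = 1604
    N-N: 1 × 166 = 166
    O=O: 1 × 516 = 516
    Σ(broken) = 2286 kJ
  Bonds formed (products):
    N≡N: 1 × 972 = 972
    O-H: 4 × 448 = 1792
    Σ(formed) = 2764 kJ
  ΔH_2 = 2286 − 2764 = −478 kJ
ΔH_1 − ΔH_2 = +706 kJ, so reaction 2 has the more negative ΔH; |ΔH_1 − ΔH_2| = 706 kJ.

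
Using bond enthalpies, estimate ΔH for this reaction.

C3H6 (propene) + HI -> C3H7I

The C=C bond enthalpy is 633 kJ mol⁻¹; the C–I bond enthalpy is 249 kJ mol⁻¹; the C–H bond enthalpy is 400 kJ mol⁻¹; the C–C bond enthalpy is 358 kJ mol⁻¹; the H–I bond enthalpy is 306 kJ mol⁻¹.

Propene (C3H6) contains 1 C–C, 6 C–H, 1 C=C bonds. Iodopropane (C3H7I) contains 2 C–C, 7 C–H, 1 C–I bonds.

Bonds broken (reactants):
  C–C: 1 × 358 = 358
  C–H: 6 × 400 = 2400
  C=C: 1 × 633 = 633
  H–I: 1 × 306 = 306
  Σ(broken) = 3697 kJ
Bonds formed (products):
  C–C: 2 × 358 = 716
  C–H: 7 × 400 = 2800
  C–I: 1 × 249 = 249
  Σ(formed) = 3765 kJ
ΔH = Σ(broken) − Σ(formed) = 3697 − 3765 = −68 kJ

ΔH ≈ −68 kJ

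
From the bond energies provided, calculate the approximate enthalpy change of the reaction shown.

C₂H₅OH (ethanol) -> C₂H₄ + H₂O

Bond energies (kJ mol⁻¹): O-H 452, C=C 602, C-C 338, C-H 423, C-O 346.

ΔH ≈ +53 kJ

Bonds broken (reactants):
  C-C: 1 × 338 = 338
  C-H: 5 × 423 = 2115
  C-O: 1 × 346 = 346
  O-H: 1 × 452 = 452
  Σ(broken) = 3251 kJ
Bonds formed (products):
  C-H: 4 × 423 = 1692
  C=C: 1 × 602 = 602
  O-H: 2 × 452 = 904
  Σ(formed) = 3198 kJ
ΔH = Σ(broken) − Σ(formed) = 3251 − 3198 = +53 kJ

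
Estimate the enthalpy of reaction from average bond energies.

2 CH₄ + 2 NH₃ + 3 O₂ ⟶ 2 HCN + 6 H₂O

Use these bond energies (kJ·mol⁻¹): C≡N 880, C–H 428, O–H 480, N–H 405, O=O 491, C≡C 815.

ΔH ≈ −1049 kJ

Bonds broken (reactants):
  C–H: 8 × 428 = 3424
  N–H: 6 × 405 = 2430
  O=O: 3 × 491 = 1473
  Σ(broken) = 7327 kJ
Bonds formed (products):
  C≡N: 2 × 880 = 1760
  C–H: 2 × 428 = 856
  O–H: 12 × 480 = 5760
  Σ(formed) = 8376 kJ
ΔH = Σ(broken) − Σ(formed) = 7327 − 8376 = −1049 kJ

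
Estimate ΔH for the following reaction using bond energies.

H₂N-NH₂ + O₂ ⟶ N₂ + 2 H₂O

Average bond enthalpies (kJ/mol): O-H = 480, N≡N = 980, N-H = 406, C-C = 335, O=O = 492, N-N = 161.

ΔH ≈ −623 kJ

Bonds broken (reactants):
  N-H: 4 × 406 = 1624
  N-N: 1 × 161 = 161
  O=O: 1 × 492 = 492
  Σ(broken) = 2277 kJ
Bonds formed (products):
  N≡N: 1 × 980 = 980
  O-H: 4 × 480 = 1920
  Σ(formed) = 2900 kJ
ΔH = Σ(broken) − Σ(formed) = 2277 − 2900 = −623 kJ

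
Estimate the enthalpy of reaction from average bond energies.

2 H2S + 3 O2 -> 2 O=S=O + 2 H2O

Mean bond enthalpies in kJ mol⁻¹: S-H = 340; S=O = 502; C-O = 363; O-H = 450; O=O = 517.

ΔH ≈ −897 kJ

Bonds broken (reactants):
  O=O: 3 × 517 = 1551
  S-H: 4 × 340 = 1360
  Σ(broken) = 2911 kJ
Bonds formed (products):
  O-H: 4 × 450 = 1800
  S=O: 4 × 502 = 2008
  Σ(formed) = 3808 kJ
ΔH = Σ(broken) − Σ(formed) = 2911 − 3808 = −897 kJ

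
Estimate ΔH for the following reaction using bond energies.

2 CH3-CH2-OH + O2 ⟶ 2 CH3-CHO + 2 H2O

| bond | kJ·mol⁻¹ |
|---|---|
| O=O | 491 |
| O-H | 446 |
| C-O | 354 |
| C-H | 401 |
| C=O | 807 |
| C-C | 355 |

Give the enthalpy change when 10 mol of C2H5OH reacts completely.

ΔH = −2525 kJ

Bonds broken (reactants):
  C-C: 2 × 355 = 710
  C-H: 10 × 401 = 4010
  C-O: 2 × 354 = 708
  O-H: 2 × 446 = 892
  O=O: 1 × 491 = 491
  Σ(broken) = 6811 kJ
Bonds formed (products):
  C-C: 2 × 355 = 710
  C-H: 8 × 401 = 3208
  C=O: 2 × 807 = 1614
  O-H: 4 × 446 = 1784
  Σ(formed) = 7316 kJ
ΔH = Σ(broken) − Σ(formed) = 6811 − 7316 = −505 kJ
For 5× the reaction as written: 5 × (−505) = −2525 kJ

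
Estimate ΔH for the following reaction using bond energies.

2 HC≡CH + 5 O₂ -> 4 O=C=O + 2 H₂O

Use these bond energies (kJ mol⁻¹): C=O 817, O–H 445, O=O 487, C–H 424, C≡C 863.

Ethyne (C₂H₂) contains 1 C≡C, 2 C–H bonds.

Bonds broken (reactants):
  C≡C: 2 × 863 = 1726
  C–H: 4 × 424 = 1696
  O=O: 5 × 487 = 2435
  Σ(broken) = 5857 kJ
Bonds formed (products):
  C=O: 8 × 817 = 6536
  O–H: 4 × 445 = 1780
  Σ(formed) = 8316 kJ
ΔH = Σ(broken) − Σ(formed) = 5857 − 8316 = −2459 kJ

ΔH ≈ −2459 kJ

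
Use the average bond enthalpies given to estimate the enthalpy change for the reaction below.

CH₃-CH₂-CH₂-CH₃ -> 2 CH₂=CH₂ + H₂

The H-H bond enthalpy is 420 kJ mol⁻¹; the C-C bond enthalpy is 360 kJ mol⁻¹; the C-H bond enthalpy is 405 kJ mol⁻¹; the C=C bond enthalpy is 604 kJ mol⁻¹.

Bonds broken (reactants):
  C-C: 3 × 360 = 1080
  C-H: 10 × 405 = 4050
  Σ(broken) = 5130 kJ
Bonds formed (products):
  C-H: 8 × 405 = 3240
  C=C: 2 × 604 = 1208
  H-H: 1 × 420 = 420
  Σ(formed) = 4868 kJ
ΔH = Σ(broken) − Σ(formed) = 5130 − 4868 = +262 kJ

ΔH ≈ +262 kJ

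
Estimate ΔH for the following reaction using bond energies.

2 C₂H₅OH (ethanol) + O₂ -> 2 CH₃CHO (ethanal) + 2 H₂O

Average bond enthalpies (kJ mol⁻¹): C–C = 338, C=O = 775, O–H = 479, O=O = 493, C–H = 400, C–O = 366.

ΔH ≈ −483 kJ

Bonds broken (reactants):
  C–C: 2 × 338 = 676
  C–H: 10 × 400 = 4000
  C–O: 2 × 366 = 732
  O–H: 2 × 479 = 958
  O=O: 1 × 493 = 493
  Σ(broken) = 6859 kJ
Bonds formed (products):
  C–C: 2 × 338 = 676
  C–H: 8 × 400 = 3200
  C=O: 2 × 775 = 1550
  O–H: 4 × 479 = 1916
  Σ(formed) = 7342 kJ
ΔH = Σ(broken) − Σ(formed) = 6859 − 7342 = −483 kJ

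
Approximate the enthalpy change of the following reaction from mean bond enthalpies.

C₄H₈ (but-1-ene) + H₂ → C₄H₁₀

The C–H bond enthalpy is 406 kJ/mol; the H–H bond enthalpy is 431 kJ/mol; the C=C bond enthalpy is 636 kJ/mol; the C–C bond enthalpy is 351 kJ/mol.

Bonds broken (reactants):
  C–C: 2 × 351 = 702
  C–H: 8 × 406 = 3248
  C=C: 1 × 636 = 636
  H–H: 1 × 431 = 431
  Σ(broken) = 5017 kJ
Bonds formed (products):
  C–C: 3 × 351 = 1053
  C–H: 10 × 406 = 4060
  Σ(formed) = 5113 kJ
ΔH = Σ(broken) − Σ(formed) = 5017 − 5113 = −96 kJ

ΔH ≈ −96 kJ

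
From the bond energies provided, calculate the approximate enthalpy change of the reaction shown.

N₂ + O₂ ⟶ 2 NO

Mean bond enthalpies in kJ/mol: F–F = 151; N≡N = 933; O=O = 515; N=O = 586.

ΔH ≈ +276 kJ

Bonds broken (reactants):
  N≡N: 1 × 933 = 933
  O=O: 1 × 515 = 515
  Σ(broken) = 1448 kJ
Bonds formed (products):
  N=O: 2 × 586 = 1172
  Σ(formed) = 1172 kJ
ΔH = Σ(broken) − Σ(formed) = 1448 − 1172 = +276 kJ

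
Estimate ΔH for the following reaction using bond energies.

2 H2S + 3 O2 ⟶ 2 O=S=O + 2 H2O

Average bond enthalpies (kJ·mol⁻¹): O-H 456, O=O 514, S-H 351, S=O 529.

ΔH ≈ −994 kJ

Bonds broken (reactants):
  O=O: 3 × 514 = 1542
  S-H: 4 × 351 = 1404
  Σ(broken) = 2946 kJ
Bonds formed (products):
  O-H: 4 × 456 = 1824
  S=O: 4 × 529 = 2116
  Σ(formed) = 3940 kJ
ΔH = Σ(broken) − Σ(formed) = 2946 − 3940 = −994 kJ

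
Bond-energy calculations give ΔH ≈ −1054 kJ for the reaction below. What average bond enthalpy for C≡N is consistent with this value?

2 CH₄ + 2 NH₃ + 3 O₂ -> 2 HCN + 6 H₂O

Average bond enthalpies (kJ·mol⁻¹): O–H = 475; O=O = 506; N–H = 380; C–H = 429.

D(C≡N) ≈ 863 kJ/mol

Let D be the C≡N bond energy.
Σ(broken) = 8×429 + 6×380 + 3×506 = 7230
Σ(formed) = 2×D + 2×429 + 12×475 = 6558 + 2D
ΔH = Σ(broken) − Σ(formed) = (7230) − (6558 + 2D) = +672 − 2D
Setting this equal to −1054 kJ gives 2D = 1726, so D = 863 kJ/mol.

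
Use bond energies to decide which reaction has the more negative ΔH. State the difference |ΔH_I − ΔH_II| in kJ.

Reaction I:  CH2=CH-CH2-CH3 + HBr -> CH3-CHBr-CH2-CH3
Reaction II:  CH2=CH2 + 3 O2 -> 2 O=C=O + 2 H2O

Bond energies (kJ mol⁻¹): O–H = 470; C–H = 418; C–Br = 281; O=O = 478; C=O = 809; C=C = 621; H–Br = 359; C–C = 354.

Reaction I:
  Bonds broken (reactants):
    C–C: 2 × 354 = 708
    C–H: 8 × 418 = 3344
    C=C: 1 × 621 = 621
    H–Br: 1 × 359 = 359
    Σ(broken) = 5032 kJ
  Bonds formed (products):
    C–Br: 1 × 281 = 281
    C–C: 3 × 354 = 1062
    C–H: 9 × 418 = 3762
    Σ(formed) = 5105 kJ
  ΔH_I = 5032 − 5105 = −73 kJ
Reaction II:
  Bonds broken (reactants):
    C–H: 4 × 418 = 1672
    C=C: 1 × 621 = 621
    O=O: 3 × 478 = 1434
    Σ(broken) = 3727 kJ
  Bonds formed (products):
    C=O: 4 × 809 = 3236
    O–H: 4 × 470 = 1880
    Σ(formed) = 5116 kJ
  ΔH_II = 3727 − 5116 = −1389 kJ
ΔH_I − ΔH_II = +1316 kJ, so reaction II has the more negative ΔH; |ΔH_I − ΔH_II| = 1316 kJ.

Reaction II, by 1316 kJ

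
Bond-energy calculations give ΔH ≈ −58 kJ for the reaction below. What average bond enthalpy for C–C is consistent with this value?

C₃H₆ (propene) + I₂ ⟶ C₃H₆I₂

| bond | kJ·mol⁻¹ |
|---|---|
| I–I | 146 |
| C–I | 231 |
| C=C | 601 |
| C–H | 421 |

Let D be the C–C bond energy.
Σ(broken) = 1×D + 6×421 + 1×601 + 1×146 = 3273 + D
Σ(formed) = 2×D + 6×421 + 2×231 = 2988 + 2D
ΔH = Σ(broken) − Σ(formed) = (3273 + D) − (2988 + 2D) = +285 − D
Setting this equal to −58 kJ gives D = 343 kJ/mol.

D(C–C) ≈ 343 kJ/mol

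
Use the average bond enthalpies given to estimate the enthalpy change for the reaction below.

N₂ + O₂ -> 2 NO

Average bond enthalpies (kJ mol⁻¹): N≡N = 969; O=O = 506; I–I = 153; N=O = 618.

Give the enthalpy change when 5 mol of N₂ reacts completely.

ΔH = +1195 kJ

Bonds broken (reactants):
  N≡N: 1 × 969 = 969
  O=O: 1 × 506 = 506
  Σ(broken) = 1475 kJ
Bonds formed (products):
  N=O: 2 × 618 = 1236
  Σ(formed) = 1236 kJ
ΔH = Σ(broken) − Σ(formed) = 1475 − 1236 = +239 kJ
For 5× the reaction as written: 5 × (+239) = +1195 kJ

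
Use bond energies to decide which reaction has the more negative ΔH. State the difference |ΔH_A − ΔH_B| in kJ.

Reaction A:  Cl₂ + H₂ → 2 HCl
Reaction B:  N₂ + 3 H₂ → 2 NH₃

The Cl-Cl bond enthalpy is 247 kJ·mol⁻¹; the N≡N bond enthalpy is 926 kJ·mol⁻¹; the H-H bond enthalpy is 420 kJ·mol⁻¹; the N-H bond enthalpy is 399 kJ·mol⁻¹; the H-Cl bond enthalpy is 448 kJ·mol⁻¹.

Reaction A, by 21 kJ

Reaction A:
  Bonds broken (reactants):
    Cl-Cl: 1 × 247 = 247
    H-H: 1 × 420 = 420
    Σ(broken) = 667 kJ
  Bonds formed (products):
    H-Cl: 2 × 448 = 896
    Σ(formed) = 896 kJ
  ΔH_A = 667 − 896 = −229 kJ
Reaction B:
  Bonds broken (reactants):
    H-H: 3 × 420 = 1260
    N≡N: 1 × 926 = 926
    Σ(broken) = 2186 kJ
  Bonds formed (products):
    N-H: 6 × 399 = 2394
    Σ(formed) = 2394 kJ
  ΔH_B = 2186 − 2394 = −208 kJ
ΔH_A − ΔH_B = −21 kJ, so reaction A has the more negative ΔH; |ΔH_A − ΔH_B| = 21 kJ.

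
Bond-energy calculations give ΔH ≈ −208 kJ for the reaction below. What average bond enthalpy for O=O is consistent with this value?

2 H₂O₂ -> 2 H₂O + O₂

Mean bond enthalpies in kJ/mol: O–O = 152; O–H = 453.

D(O=O) ≈ 512 kJ/mol

Let D be the O=O bond energy.
Σ(broken) = 4×453 + 2×152 = 2116
Σ(formed) = 4×453 + 1×D = 1812 + D
ΔH = Σ(broken) − Σ(formed) = (2116) − (1812 + D) = +304 − D
Setting this equal to −208 kJ gives D = 512 kJ/mol.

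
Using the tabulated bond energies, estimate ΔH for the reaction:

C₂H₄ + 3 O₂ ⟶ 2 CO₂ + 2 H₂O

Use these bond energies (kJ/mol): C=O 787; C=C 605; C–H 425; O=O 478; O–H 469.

Bonds broken (reactants):
  C–H: 4 × 425 = 1700
  C=C: 1 × 605 = 605
  O=O: 3 × 478 = 1434
  Σ(broken) = 3739 kJ
Bonds formed (products):
  C=O: 4 × 787 = 3148
  O–H: 4 × 469 = 1876
  Σ(formed) = 5024 kJ
ΔH = Σ(broken) − Σ(formed) = 3739 − 5024 = −1285 kJ

ΔH ≈ −1285 kJ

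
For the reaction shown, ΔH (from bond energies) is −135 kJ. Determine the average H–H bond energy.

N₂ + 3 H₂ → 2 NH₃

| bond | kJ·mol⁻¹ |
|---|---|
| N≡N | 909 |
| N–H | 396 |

Let D be the H–H bond energy.
Σ(broken) = 3×D + 1×909 = 909 + 3D
Σ(formed) = 6×396 = 2376
ΔH = Σ(broken) − Σ(formed) = (909 + 3D) − (2376) = −1467 + 3D
Setting this equal to −135 kJ gives 3D = 1332, so D = 444 kJ/mol.

D(H–H) ≈ 444 kJ/mol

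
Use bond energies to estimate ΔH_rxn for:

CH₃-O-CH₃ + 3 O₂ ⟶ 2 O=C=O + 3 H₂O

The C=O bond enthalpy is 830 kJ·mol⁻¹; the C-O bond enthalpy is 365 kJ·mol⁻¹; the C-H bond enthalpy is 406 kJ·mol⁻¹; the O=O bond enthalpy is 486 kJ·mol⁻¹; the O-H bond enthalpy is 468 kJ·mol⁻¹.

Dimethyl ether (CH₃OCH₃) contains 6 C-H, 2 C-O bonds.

ΔH ≈ −1504 kJ

Bonds broken (reactants):
  C-H: 6 × 406 = 2436
  C-O: 2 × 365 = 730
  O=O: 3 × 486 = 1458
  Σ(broken) = 4624 kJ
Bonds formed (products):
  C=O: 4 × 830 = 3320
  O-H: 6 × 468 = 2808
  Σ(formed) = 6128 kJ
ΔH = Σ(broken) − Σ(formed) = 4624 − 6128 = −1504 kJ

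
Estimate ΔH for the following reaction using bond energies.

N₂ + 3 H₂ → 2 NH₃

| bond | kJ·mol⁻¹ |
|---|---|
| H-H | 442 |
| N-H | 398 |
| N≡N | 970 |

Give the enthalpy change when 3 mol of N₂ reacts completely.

ΔH = −276 kJ

Bonds broken (reactants):
  H-H: 3 × 442 = 1326
  N≡N: 1 × 970 = 970
  Σ(broken) = 2296 kJ
Bonds formed (products):
  N-H: 6 × 398 = 2388
  Σ(formed) = 2388 kJ
ΔH = Σ(broken) − Σ(formed) = 2296 − 2388 = −92 kJ
For 3× the reaction as written: 3 × (−92) = −276 kJ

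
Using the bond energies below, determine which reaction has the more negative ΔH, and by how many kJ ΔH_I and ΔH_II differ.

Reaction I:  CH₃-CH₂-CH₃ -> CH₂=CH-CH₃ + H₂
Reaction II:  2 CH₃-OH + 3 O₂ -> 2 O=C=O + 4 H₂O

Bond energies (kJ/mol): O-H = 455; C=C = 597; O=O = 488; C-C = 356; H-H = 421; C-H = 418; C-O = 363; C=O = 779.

Reaction II, by 1322 kJ

Reaction I:
  Bonds broken (reactants):
    C-C: 2 × 356 = 712
    C-H: 8 × 418 = 3344
    Σ(broken) = 4056 kJ
  Bonds formed (products):
    C-C: 1 × 356 = 356
    C-H: 6 × 418 = 2508
    C=C: 1 × 597 = 597
    H-H: 1 × 421 = 421
    Σ(formed) = 3882 kJ
  ΔH_I = 4056 − 3882 = +174 kJ
Reaction II:
  Bonds broken (reactants):
    C-H: 6 × 418 = 2508
    C-O: 2 × 363 = 726
    O-H: 2 × 455 = 910
    O=O: 3 × 488 = 1464
    Σ(broken) = 5608 kJ
  Bonds formed (products):
    C=O: 4 × 779 = 3116
    O-H: 8 × 455 = 3640
    Σ(formed) = 6756 kJ
  ΔH_II = 5608 − 6756 = −1148 kJ
ΔH_I − ΔH_II = +1322 kJ, so reaction II has the more negative ΔH; |ΔH_I − ΔH_II| = 1322 kJ.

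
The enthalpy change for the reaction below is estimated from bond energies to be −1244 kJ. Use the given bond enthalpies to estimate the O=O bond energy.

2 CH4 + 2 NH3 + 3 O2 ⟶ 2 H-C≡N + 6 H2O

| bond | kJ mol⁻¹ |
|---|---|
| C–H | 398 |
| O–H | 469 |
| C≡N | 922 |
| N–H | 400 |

Let D be the O=O bond energy.
Σ(broken) = 8×398 + 6×400 + 3×D = 5584 + 3D
Σ(formed) = 2×922 + 2×398 + 12×469 = 8268
ΔH = Σ(broken) − Σ(formed) = (5584 + 3D) − (8268) = −2684 + 3D
Setting this equal to −1244 kJ gives 3D = 1440, so D = 480 kJ/mol.

D(O=O) ≈ 480 kJ/mol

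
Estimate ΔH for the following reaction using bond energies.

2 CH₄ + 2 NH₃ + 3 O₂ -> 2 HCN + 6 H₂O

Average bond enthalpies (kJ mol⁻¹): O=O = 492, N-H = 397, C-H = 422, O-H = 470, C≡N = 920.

Bonds broken (reactants):
  C-H: 8 × 422 = 3376
  N-H: 6 × 397 = 2382
  O=O: 3 × 492 = 1476
  Σ(broken) = 7234 kJ
Bonds formed (products):
  C≡N: 2 × 920 = 1840
  C-H: 2 × 422 = 844
  O-H: 12 × 470 = 5640
  Σ(formed) = 8324 kJ
ΔH = Σ(broken) − Σ(formed) = 7234 − 8324 = −1090 kJ

ΔH ≈ −1090 kJ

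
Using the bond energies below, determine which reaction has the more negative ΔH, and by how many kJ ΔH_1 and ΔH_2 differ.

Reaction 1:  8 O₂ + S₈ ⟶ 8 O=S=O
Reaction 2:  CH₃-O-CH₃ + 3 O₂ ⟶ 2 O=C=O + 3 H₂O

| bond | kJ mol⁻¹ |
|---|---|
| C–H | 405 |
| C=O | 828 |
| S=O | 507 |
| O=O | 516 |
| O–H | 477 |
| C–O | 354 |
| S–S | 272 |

Reaction 1:
  Bonds broken (reactants):
    O=O: 8 × 516 = 4128
    S–S: 8 × 272 = 2176
    Σ(broken) = 6304 kJ
  Bonds formed (products):
    S=O: 16 × 507 = 8112
    Σ(formed) = 8112 kJ
  ΔH_1 = 6304 − 8112 = −1808 kJ
Reaction 2:
  Bonds broken (reactants):
    C–H: 6 × 405 = 2430
    C–O: 2 × 354 = 708
    O=O: 3 × 516 = 1548
    Σ(broken) = 4686 kJ
  Bonds formed (products):
    C=O: 4 × 828 = 3312
    O–H: 6 × 477 = 2862
    Σ(formed) = 6174 kJ
  ΔH_2 = 4686 − 6174 = −1488 kJ
ΔH_1 − ΔH_2 = −320 kJ, so reaction 1 has the more negative ΔH; |ΔH_1 − ΔH_2| = 320 kJ.

Reaction 1, by 320 kJ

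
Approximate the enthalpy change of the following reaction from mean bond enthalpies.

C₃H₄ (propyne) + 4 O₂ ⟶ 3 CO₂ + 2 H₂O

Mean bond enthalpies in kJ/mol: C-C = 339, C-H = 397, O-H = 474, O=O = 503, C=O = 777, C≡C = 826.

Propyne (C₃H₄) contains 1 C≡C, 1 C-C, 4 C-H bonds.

ΔH ≈ −1793 kJ

Bonds broken (reactants):
  C≡C: 1 × 826 = 826
  C-C: 1 × 339 = 339
  C-H: 4 × 397 = 1588
  O=O: 4 × 503 = 2012
  Σ(broken) = 4765 kJ
Bonds formed (products):
  C=O: 6 × 777 = 4662
  O-H: 4 × 474 = 1896
  Σ(formed) = 6558 kJ
ΔH = Σ(broken) − Σ(formed) = 4765 − 6558 = −1793 kJ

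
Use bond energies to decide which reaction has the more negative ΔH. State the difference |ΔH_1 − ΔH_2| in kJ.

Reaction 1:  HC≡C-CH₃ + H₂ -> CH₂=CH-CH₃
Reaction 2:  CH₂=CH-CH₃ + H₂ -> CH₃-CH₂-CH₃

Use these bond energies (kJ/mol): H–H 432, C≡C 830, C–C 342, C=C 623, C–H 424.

Reaction 1, by 74 kJ

Reaction 1:
  Bonds broken (reactants):
    C≡C: 1 × 830 = 830
    C–C: 1 × 342 = 342
    C–H: 4 × 424 = 1696
    H–H: 1 × 432 = 432
    Σ(broken) = 3300 kJ
  Bonds formed (products):
    C–C: 1 × 342 = 342
    C–H: 6 × 424 = 2544
    C=C: 1 × 623 = 623
    Σ(formed) = 3509 kJ
  ΔH_1 = 3300 − 3509 = −209 kJ
Reaction 2:
  Bonds broken (reactants):
    C–C: 1 × 342 = 342
    C–H: 6 × 424 = 2544
    C=C: 1 × 623 = 623
    H–H: 1 × 432 = 432
    Σ(broken) = 3941 kJ
  Bonds formed (products):
    C–C: 2 × 342 = 684
    C–H: 8 × 424 = 3392
    Σ(formed) = 4076 kJ
  ΔH_2 = 3941 − 4076 = −135 kJ
ΔH_1 − ΔH_2 = −74 kJ, so reaction 1 has the more negative ΔH; |ΔH_1 − ΔH_2| = 74 kJ.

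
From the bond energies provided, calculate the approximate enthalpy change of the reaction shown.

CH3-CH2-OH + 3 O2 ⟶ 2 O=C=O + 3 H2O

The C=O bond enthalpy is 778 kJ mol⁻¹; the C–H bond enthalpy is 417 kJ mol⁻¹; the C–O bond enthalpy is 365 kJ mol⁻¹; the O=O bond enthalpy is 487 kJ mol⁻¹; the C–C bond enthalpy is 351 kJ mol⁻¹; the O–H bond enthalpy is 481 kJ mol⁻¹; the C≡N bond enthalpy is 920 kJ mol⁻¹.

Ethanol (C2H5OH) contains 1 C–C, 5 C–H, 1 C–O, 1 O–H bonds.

ΔH ≈ −1255 kJ

Bonds broken (reactants):
  C–C: 1 × 351 = 351
  C–H: 5 × 417 = 2085
  C–O: 1 × 365 = 365
  O–H: 1 × 481 = 481
  O=O: 3 × 487 = 1461
  Σ(broken) = 4743 kJ
Bonds formed (products):
  C=O: 4 × 778 = 3112
  O–H: 6 × 481 = 2886
  Σ(formed) = 5998 kJ
ΔH = Σ(broken) − Σ(formed) = 4743 − 5998 = −1255 kJ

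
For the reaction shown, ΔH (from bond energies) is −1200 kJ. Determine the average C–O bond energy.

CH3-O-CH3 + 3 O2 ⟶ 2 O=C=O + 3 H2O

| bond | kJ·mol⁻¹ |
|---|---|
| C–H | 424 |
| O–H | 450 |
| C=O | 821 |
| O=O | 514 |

Let D be the C–O bond energy.
Σ(broken) = 6×424 + 2×D + 3×514 = 4086 + 2D
Σ(formed) = 4×821 + 6×450 = 5984
ΔH = Σ(broken) − Σ(formed) = (4086 + 2D) − (5984) = −1898 + 2D
Setting this equal to −1200 kJ gives 2D = 698, so D = 349 kJ/mol.

D(C–O) ≈ 349 kJ/mol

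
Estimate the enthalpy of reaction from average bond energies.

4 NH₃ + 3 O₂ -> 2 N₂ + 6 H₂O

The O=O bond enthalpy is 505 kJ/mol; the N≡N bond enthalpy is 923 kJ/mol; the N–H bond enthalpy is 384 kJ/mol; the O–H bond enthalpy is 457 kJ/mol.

Bonds broken (reactants):
  N–H: 12 × 384 = 4608
  O=O: 3 × 505 = 1515
  Σ(broken) = 6123 kJ
Bonds formed (products):
  N≡N: 2 × 923 = 1846
  O–H: 12 × 457 = 5484
  Σ(formed) = 7330 kJ
ΔH = Σ(broken) − Σ(formed) = 6123 − 7330 = −1207 kJ

ΔH ≈ −1207 kJ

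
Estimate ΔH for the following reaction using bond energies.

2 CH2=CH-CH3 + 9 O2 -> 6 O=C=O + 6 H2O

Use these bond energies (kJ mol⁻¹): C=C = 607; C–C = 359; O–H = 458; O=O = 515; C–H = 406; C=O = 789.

Bonds broken (reactants):
  C–C: 2 × 359 = 718
  C–H: 12 × 406 = 4872
  C=C: 2 × 607 = 1214
  O=O: 9 × 515 = 4635
  Σ(broken) = 11439 kJ
Bonds formed (products):
  C=O: 12 × 789 = 9468
  O–H: 12 × 458 = 5496
  Σ(formed) = 14964 kJ
ΔH = Σ(broken) − Σ(formed) = 11439 − 14964 = −3525 kJ

ΔH ≈ −3525 kJ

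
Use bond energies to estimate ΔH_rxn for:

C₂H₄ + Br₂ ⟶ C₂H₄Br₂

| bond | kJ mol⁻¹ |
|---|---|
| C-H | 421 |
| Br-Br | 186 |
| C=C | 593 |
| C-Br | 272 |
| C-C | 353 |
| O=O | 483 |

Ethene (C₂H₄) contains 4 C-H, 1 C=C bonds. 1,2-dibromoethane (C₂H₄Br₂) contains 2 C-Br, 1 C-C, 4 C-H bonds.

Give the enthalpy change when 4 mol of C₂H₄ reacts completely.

ΔH = −472 kJ

Bonds broken (reactants):
  Br-Br: 1 × 186 = 186
  C-H: 4 × 421 = 1684
  C=C: 1 × 593 = 593
  Σ(broken) = 2463 kJ
Bonds formed (products):
  C-Br: 2 × 272 = 544
  C-C: 1 × 353 = 353
  C-H: 4 × 421 = 1684
  Σ(formed) = 2581 kJ
ΔH = Σ(broken) − Σ(formed) = 2463 − 2581 = −118 kJ
For 4× the reaction as written: 4 × (−118) = −472 kJ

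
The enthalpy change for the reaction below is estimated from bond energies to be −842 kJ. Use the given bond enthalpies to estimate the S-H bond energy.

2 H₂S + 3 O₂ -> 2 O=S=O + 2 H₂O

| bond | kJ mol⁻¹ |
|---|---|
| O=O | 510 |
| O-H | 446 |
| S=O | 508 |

Let D be the S-H bond energy.
Σ(broken) = 3×510 + 4×D = 1530 + 4D
Σ(formed) = 4×446 + 4×508 = 3816
ΔH = Σ(broken) − Σ(formed) = (1530 + 4D) − (3816) = −2286 + 4D
Setting this equal to −842 kJ gives 4D = 1444, so D = 361 kJ/mol.

D(S-H) ≈ 361 kJ/mol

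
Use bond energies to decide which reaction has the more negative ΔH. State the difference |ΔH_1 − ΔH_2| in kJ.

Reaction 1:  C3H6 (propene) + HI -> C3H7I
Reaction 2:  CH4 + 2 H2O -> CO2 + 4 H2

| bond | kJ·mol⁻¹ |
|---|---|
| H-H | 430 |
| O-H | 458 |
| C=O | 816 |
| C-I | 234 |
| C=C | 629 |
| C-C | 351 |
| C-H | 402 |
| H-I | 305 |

Reaction 1:
  Bonds broken (reactants):
    C-C: 1 × 351 = 351
    C-H: 6 × 402 = 2412
    C=C: 1 × 629 = 629
    H-I: 1 × 305 = 305
    Σ(broken) = 3697 kJ
  Bonds formed (products):
    C-C: 2 × 351 = 702
    C-H: 7 × 402 = 2814
    C-I: 1 × 234 = 234
    Σ(formed) = 3750 kJ
  ΔH_1 = 3697 − 3750 = −53 kJ
Reaction 2:
  Bonds broken (reactants):
    C-H: 4 × 402 = 1608
    O-H: 4 × 458 = 1832
    Σ(broken) = 3440 kJ
  Bonds formed (products):
    C=O: 2 × 816 = 1632
    H-H: 4 × 430 = 1720
    Σ(formed) = 3352 kJ
  ΔH_2 = 3440 − 3352 = +88 kJ
ΔH_1 − ΔH_2 = −141 kJ, so reaction 1 has the more negative ΔH; |ΔH_1 − ΔH_2| = 141 kJ.

Reaction 1, by 141 kJ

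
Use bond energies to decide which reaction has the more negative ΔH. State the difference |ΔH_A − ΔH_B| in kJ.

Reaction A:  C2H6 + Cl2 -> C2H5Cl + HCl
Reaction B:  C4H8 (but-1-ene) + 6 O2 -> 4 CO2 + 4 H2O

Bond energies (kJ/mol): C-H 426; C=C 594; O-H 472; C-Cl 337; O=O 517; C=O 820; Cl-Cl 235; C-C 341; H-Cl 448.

Reaction B, by 2426 kJ

Reaction A:
  Bonds broken (reactants):
    C-C: 1 × 341 = 341
    C-H: 6 × 426 = 2556
    Cl-Cl: 1 × 235 = 235
    Σ(broken) = 3132 kJ
  Bonds formed (products):
    C-C: 1 × 341 = 341
    C-Cl: 1 × 337 = 337
    C-H: 5 × 426 = 2130
    H-Cl: 1 × 448 = 448
    Σ(formed) = 3256 kJ
  ΔH_A = 3132 − 3256 = −124 kJ
Reaction B:
  Bonds broken (reactants):
    C-C: 2 × 341 = 682
    C-H: 8 × 426 = 3408
    C=C: 1 × 594 = 594
    O=O: 6 × 517 = 3102
    Σ(broken) = 7786 kJ
  Bonds formed (products):
    C=O: 8 × 820 = 6560
    O-H: 8 × 472 = 3776
    Σ(formed) = 10336 kJ
  ΔH_B = 7786 − 10336 = −2550 kJ
ΔH_A − ΔH_B = +2426 kJ, so reaction B has the more negative ΔH; |ΔH_A − ΔH_B| = 2426 kJ.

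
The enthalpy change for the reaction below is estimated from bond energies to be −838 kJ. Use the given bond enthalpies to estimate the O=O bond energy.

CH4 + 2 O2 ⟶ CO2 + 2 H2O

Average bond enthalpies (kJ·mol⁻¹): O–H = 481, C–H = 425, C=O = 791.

D(O=O) ≈ 484 kJ/mol

Let D be the O=O bond energy.
Σ(broken) = 4×425 + 2×D = 1700 + 2D
Σ(formed) = 2×791 + 4×481 = 3506
ΔH = Σ(broken) − Σ(formed) = (1700 + 2D) − (3506) = −1806 + 2D
Setting this equal to −838 kJ gives 2D = 968, so D = 484 kJ/mol.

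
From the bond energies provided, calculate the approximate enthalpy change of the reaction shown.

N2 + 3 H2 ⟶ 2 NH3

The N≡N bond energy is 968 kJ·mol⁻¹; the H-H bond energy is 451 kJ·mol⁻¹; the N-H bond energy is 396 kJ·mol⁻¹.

Bonds broken (reactants):
  H-H: 3 × 451 = 1353
  N≡N: 1 × 968 = 968
  Σ(broken) = 2321 kJ
Bonds formed (products):
  N-H: 6 × 396 = 2376
  Σ(formed) = 2376 kJ
ΔH = Σ(broken) − Σ(formed) = 2321 − 2376 = −55 kJ

ΔH ≈ −55 kJ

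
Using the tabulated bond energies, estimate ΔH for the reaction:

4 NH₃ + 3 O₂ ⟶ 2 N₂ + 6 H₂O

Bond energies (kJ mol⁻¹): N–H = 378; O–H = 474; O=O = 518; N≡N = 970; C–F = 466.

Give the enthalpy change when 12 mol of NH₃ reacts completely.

ΔH = −4614 kJ

Bonds broken (reactants):
  N–H: 12 × 378 = 4536
  O=O: 3 × 518 = 1554
  Σ(broken) = 6090 kJ
Bonds formed (products):
  N≡N: 2 × 970 = 1940
  O–H: 12 × 474 = 5688
  Σ(formed) = 7628 kJ
ΔH = Σ(broken) − Σ(formed) = 6090 − 7628 = −1538 kJ
For 3× the reaction as written: 3 × (−1538) = −4614 kJ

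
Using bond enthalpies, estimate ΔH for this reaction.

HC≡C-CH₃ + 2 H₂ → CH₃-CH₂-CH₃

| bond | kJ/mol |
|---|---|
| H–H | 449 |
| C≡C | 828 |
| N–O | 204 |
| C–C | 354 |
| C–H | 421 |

Bonds broken (reactants):
  C≡C: 1 × 828 = 828
  C–C: 1 × 354 = 354
  C–H: 4 × 421 = 1684
  H–H: 2 × 449 = 898
  Σ(broken) = 3764 kJ
Bonds formed (products):
  C–C: 2 × 354 = 708
  C–H: 8 × 421 = 3368
  Σ(formed) = 4076 kJ
ΔH = Σ(broken) − Σ(formed) = 3764 − 4076 = −312 kJ

ΔH ≈ −312 kJ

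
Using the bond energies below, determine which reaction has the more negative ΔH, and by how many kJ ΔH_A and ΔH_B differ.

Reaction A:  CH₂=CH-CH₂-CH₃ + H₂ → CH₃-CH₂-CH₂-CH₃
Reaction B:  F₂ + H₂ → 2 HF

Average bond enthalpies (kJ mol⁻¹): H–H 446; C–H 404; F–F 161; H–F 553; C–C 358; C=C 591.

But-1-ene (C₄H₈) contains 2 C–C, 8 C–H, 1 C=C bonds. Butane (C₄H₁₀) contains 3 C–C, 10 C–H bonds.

Reaction B, by 370 kJ

Reaction A:
  Bonds broken (reactants):
    C–C: 2 × 358 = 716
    C–H: 8 × 404 = 3232
    C=C: 1 × 591 = 591
    H–H: 1 × 446 = 446
    Σ(broken) = 4985 kJ
  Bonds formed (products):
    C–C: 3 × 358 = 1074
    C–H: 10 × 404 = 4040
    Σ(formed) = 5114 kJ
  ΔH_A = 4985 − 5114 = −129 kJ
Reaction B:
  Bonds broken (reactants):
    F–F: 1 × 161 = 161
    H–H: 1 × 446 = 446
    Σ(broken) = 607 kJ
  Bonds formed (products):
    H–F: 2 × 553 = 1106
    Σ(formed) = 1106 kJ
  ΔH_B = 607 − 1106 = −499 kJ
ΔH_A − ΔH_B = +370 kJ, so reaction B has the more negative ΔH; |ΔH_A − ΔH_B| = 370 kJ.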